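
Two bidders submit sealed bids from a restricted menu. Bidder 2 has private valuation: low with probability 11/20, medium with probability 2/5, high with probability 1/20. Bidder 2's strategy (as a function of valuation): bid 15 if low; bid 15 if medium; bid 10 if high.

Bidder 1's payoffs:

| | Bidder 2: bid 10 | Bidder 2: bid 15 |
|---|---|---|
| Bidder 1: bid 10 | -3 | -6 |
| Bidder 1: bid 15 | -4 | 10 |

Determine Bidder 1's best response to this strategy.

bid 15

E[bid 10] = 11/20·(-6) + 2/5·(-6) + 1/20·(-3) = -117/20
E[bid 15] = 11/20·(10) + 2/5·(10) + 1/20·(-4) = 93/10
Best response: bid 15 (93/10 is the largest).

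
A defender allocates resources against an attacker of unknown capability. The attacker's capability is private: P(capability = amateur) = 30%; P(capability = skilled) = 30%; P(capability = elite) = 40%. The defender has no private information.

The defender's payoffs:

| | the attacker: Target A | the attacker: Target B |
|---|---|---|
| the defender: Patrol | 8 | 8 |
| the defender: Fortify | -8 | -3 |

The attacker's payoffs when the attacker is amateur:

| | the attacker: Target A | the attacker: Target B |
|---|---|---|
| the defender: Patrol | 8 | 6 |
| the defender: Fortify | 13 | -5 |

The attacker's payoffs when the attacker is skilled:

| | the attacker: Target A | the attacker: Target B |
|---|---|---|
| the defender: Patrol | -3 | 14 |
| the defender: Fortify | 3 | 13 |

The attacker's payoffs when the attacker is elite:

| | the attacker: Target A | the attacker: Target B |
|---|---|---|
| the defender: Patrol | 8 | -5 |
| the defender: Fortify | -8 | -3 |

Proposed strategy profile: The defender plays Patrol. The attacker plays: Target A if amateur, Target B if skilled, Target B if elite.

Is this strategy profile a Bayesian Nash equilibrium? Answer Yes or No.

The defender plays Patrol: E[Patrol] = 0.3·(8) + 0.3·(8) + 0.4·(8) = 8; E[Fortify] = -4.5. Best-responding. ✓
The attacker (capability amateur), facing Patrol: Target A gives 8, Target B gives 6. Proposed Target A is best. ✓
The attacker (capability skilled), facing Patrol: Target A gives -3, Target B gives 14. Proposed Target B is best. ✓
The attacker (capability elite), facing Patrol: Target A gives 8, Target B gives -5. Proposed Target B is not best — profitable deviation exists. ✗

No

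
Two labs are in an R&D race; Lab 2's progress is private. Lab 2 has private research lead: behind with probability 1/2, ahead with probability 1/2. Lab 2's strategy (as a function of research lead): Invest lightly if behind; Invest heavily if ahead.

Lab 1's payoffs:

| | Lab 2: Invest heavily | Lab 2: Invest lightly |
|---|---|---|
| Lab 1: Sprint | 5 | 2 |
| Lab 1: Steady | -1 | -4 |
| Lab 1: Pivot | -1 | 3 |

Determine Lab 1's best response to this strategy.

Compute Lab 1's expected payoff for each action, taking the expectation over Lab 2's type.
E[Sprint] = 1/2·(2) + 1/2·(5) = 7/2
E[Steady] = 1/2·(-4) + 1/2·(-1) = -5/2
E[Pivot] = 1/2·(3) + 1/2·(-1) = 1
Best response: Sprint (7/2 is the largest).

Sprint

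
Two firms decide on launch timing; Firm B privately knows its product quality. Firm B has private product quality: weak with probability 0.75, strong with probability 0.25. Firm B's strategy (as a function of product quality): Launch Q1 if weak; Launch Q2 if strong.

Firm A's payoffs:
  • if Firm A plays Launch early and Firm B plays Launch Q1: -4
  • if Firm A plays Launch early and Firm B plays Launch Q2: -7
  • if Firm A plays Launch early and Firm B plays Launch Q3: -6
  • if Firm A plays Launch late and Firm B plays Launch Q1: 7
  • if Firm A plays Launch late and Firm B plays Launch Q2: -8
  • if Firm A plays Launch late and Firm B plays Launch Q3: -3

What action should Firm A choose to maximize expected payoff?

Launch late

E[Launch early] = 0.75·(-4) + 0.25·(-7) = -4.75
E[Launch late] = 0.75·(7) + 0.25·(-8) = 3.25
Best response: Launch late (3.25 is the largest).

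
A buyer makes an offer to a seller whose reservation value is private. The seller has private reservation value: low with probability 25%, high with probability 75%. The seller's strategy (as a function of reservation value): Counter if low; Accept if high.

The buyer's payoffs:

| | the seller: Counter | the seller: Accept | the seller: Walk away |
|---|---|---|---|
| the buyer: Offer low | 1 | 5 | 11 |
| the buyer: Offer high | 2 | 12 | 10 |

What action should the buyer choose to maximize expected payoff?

E[Offer low] = 0.25·(1) + 0.75·(5) = 4
E[Offer high] = 0.25·(2) + 0.75·(12) = 9.5
Best response: Offer high (9.5 is the largest).

Offer high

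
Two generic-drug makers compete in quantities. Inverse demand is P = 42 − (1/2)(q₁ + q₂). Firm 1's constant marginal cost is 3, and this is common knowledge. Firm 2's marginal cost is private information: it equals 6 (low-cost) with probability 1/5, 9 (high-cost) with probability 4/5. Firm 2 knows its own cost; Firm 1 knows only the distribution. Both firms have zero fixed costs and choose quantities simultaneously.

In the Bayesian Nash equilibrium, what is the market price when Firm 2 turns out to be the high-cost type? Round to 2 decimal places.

18.10

Firm 2 with cost c maximizes (42 − (1/2)(q₁+q₂) − c)·q₂, giving q₂(c) = (42 − c − (1/2)q₁).
E[c₂] = 1/5·6 + 4/5·9 = 8.4
Firm 1's FOC against E[q₂] yields q₁ = (42 − 2·3 + E[c₂])/(3/2) = (42 − 6 + 8.4)/(3/2) = 29.6.
q₂(high-cost) = 18.2, so P = 42 − (1/2)·(29.6 + 18.2) = 18.1.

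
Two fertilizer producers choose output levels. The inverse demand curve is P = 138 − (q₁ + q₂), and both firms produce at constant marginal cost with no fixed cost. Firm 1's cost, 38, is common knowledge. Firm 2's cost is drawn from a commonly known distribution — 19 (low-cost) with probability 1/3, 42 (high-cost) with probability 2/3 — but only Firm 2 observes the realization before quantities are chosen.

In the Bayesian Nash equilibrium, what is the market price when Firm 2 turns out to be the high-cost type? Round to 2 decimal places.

73.94

Type-c best response for Firm 2: q₂(c) = (138 − c)/2 − q₁/2.
Firm 1 maximizes expected profit; its first-order condition is 138 − 2q₁ − E[q₂] − 38 = 0.
Substituting E[q₂] and solving: E[c₂] = 34.3333, so q₁ = (138 − 2·38 + 34.3333)/3 = 32.1111.
q₂(high-cost) = 31.9444, so P = 138 − (32.1111 + 31.9444) = 73.9444.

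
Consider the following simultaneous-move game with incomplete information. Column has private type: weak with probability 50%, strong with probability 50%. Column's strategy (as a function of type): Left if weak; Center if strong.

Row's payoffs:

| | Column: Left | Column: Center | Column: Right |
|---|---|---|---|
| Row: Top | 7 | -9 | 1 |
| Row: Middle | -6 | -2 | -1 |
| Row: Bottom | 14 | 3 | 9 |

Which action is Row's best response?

Bottom

E[Top] = 0.5·(7) + 0.5·(-9) = -1
E[Middle] = 0.5·(-6) + 0.5·(-2) = -4
E[Bottom] = 0.5·(14) + 0.5·(3) = 8.5
Best response: Bottom (8.5 is the largest).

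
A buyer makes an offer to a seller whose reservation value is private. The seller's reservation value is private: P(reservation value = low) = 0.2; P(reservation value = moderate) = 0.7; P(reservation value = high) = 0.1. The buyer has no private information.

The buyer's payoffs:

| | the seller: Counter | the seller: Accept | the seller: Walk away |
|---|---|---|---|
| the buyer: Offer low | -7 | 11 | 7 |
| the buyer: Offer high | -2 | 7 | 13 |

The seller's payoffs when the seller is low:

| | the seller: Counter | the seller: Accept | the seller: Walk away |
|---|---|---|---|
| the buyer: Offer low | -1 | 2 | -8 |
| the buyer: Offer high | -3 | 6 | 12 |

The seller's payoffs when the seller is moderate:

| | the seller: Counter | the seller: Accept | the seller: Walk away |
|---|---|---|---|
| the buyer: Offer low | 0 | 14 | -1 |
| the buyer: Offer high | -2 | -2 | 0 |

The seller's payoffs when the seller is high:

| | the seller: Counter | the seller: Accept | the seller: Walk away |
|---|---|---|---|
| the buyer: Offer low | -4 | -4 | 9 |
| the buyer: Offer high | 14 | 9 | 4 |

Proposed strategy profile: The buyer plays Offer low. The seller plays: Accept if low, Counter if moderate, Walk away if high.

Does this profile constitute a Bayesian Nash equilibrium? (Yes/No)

The buyer plays Offer low: E[Offer low] = 0.2·(11) + 0.7·(-7) + 0.1·(7) = -2; E[Offer high] = 1.3. Not best-responding. ✗
The seller (reservation value low), facing Offer low: Counter gives -1, Accept gives 2, Walk away gives -8. Proposed Accept is best. ✓
The seller (reservation value moderate), facing Offer low: Counter gives 0, Accept gives 14, Walk away gives -1. Proposed Counter is not best — profitable deviation exists. ✗
The seller (reservation value high), facing Offer low: Counter gives -4, Accept gives -4, Walk away gives 9. Proposed Walk away is best. ✓

No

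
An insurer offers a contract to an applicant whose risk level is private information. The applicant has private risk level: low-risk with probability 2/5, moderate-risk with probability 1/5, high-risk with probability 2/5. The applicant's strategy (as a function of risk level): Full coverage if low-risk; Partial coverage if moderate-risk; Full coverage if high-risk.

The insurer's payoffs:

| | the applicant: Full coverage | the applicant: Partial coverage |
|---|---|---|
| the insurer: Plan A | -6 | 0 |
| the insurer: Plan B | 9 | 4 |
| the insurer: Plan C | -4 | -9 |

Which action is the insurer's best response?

Plan B

Compute the insurer's expected payoff for each action, taking the expectation over the applicant's type.
E[Plan A] = 2/5·(-6) + 1/5·(0) + 2/5·(-6) = -24/5
E[Plan B] = 2/5·(9) + 1/5·(4) + 2/5·(9) = 8
E[Plan C] = 2/5·(-4) + 1/5·(-9) + 2/5·(-4) = -5
Best response: Plan B (8 is the largest).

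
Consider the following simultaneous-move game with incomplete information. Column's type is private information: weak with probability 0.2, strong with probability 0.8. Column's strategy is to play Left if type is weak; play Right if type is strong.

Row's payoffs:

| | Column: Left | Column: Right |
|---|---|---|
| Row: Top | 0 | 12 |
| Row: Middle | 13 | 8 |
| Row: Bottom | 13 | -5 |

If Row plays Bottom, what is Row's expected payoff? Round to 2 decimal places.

-1.40

E[Bottom] = 0.2·13 + 0.8·(-5) = 2.6 + (-4) = -1.4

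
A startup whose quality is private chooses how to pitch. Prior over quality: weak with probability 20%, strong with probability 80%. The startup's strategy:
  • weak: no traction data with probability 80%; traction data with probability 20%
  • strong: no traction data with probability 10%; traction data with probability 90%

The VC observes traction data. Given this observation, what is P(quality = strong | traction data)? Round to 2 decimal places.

0.95

P(traction data) = 0.2·0.2 + 0.8·0.9 = 0.76
P(strong | traction data) = (0.8·0.9) / 0.76 = 0.72 / 0.76 = 0.947368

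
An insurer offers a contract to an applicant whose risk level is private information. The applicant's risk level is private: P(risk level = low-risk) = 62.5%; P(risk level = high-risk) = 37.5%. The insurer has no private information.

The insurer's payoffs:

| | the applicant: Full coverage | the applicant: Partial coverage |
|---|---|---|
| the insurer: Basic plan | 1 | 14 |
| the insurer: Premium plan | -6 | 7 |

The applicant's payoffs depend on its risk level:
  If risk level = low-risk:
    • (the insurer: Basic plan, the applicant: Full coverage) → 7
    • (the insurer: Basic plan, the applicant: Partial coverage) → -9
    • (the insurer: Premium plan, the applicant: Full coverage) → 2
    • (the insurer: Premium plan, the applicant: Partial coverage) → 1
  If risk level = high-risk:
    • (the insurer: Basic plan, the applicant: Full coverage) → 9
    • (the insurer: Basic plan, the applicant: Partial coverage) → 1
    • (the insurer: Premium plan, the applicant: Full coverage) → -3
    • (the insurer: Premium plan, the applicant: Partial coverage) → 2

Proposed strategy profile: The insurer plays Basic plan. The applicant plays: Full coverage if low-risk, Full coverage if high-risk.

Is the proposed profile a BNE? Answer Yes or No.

The insurer plays Basic plan: E[Basic plan] = 0.625·(1) + 0.375·(1) = 1; E[Premium plan] = -6. Best-responding. ✓
The applicant (risk level low-risk), facing Basic plan: Full coverage gives 7, Partial coverage gives -9. Proposed Full coverage is best. ✓
The applicant (risk level high-risk), facing Basic plan: Full coverage gives 9, Partial coverage gives 1. Proposed Full coverage is best. ✓

Yes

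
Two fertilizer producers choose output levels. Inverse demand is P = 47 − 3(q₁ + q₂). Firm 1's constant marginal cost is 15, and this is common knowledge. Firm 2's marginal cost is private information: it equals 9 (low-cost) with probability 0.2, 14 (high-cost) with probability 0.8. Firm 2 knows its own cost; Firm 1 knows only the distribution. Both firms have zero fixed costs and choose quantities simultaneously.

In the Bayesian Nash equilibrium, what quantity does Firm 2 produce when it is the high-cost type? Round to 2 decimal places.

3.83

Firm 2 with cost c maximizes (47 − 3(q₁+q₂) − c)·q₂, giving q₂(c) = (47 − c − 3q₁)/6.
E[c₂] = 0.2·9 + 0.8·14 = 13
Firm 1's FOC against E[q₂] yields q₁ = (47 − 2·15 + E[c₂])/9 = (47 − 30 + 13)/9 = 3.33333.
q₂(high-cost) = (47 − 14 − 3·3.33333)/6 = 3.83333.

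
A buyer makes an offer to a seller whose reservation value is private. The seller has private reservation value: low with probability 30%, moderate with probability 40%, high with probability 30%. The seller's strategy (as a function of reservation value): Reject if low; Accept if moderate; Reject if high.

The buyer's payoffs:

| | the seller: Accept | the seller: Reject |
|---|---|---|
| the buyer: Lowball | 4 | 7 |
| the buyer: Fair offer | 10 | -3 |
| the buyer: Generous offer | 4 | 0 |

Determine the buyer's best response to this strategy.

Lowball

Compute the buyer's expected payoff for each action, taking the expectation over the seller's type.
E[Lowball] = 0.3·(7) + 0.4·(4) + 0.3·(7) = 5.8
E[Fair offer] = 0.3·(-3) + 0.4·(10) + 0.3·(-3) = 2.2
E[Generous offer] = 0.3·(0) + 0.4·(4) + 0.3·(0) = 1.6
Best response: Lowball (5.8 is the largest).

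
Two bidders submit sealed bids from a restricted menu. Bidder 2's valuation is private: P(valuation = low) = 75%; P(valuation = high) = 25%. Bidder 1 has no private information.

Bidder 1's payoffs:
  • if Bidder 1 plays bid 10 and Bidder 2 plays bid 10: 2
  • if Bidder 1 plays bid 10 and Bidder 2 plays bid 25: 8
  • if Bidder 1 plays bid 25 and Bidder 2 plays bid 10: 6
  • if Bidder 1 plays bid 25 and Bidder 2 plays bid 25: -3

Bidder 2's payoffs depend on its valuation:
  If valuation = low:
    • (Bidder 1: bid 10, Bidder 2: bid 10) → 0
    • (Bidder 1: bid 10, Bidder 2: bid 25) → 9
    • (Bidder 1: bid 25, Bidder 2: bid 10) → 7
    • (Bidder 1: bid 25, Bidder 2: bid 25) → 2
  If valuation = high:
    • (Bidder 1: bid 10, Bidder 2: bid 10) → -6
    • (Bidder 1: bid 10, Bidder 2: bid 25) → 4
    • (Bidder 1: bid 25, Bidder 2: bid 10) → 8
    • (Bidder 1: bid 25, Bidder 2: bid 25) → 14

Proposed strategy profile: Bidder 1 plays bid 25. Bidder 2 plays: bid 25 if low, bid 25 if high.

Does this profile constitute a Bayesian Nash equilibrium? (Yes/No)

Bidder 1 plays bid 25: E[bid 25] = 0.75·(-3) + 0.25·(-3) = -3; E[bid 10] = 8. Not best-responding. ✗
Bidder 2 (valuation low), facing bid 25: bid 10 gives 7, bid 25 gives 2. Proposed bid 25 is not best — profitable deviation exists. ✗
Bidder 2 (valuation high), facing bid 25: bid 10 gives 8, bid 25 gives 14. Proposed bid 25 is best. ✓

No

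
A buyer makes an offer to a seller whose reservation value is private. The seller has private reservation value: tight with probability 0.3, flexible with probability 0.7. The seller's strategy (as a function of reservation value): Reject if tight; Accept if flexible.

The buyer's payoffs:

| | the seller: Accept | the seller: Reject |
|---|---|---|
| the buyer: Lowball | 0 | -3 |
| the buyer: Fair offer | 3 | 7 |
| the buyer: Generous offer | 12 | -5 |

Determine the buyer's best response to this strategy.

Generous offer

Compute the buyer's expected payoff for each action, taking the expectation over the seller's type.
E[Lowball] = 0.3·(-3) + 0.7·(0) = -0.9
E[Fair offer] = 0.3·(7) + 0.7·(3) = 4.2
E[Generous offer] = 0.3·(-5) + 0.7·(12) = 6.9
Best response: Generous offer (6.9 is the largest).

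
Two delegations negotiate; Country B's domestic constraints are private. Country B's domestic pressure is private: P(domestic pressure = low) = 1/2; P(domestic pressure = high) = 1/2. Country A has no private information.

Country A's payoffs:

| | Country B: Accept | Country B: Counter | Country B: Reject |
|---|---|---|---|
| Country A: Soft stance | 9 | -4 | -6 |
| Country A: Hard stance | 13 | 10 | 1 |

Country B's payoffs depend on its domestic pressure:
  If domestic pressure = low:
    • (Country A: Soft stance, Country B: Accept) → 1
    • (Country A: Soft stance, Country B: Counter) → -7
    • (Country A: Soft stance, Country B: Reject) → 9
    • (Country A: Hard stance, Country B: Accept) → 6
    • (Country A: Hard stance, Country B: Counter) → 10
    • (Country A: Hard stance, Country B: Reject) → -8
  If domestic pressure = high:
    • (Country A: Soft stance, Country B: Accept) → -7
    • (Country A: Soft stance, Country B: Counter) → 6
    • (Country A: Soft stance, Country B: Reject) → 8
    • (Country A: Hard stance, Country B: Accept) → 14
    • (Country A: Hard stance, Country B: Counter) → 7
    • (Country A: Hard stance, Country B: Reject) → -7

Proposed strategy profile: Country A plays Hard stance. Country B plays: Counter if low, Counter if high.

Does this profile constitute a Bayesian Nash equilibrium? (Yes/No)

Country A plays Hard stance: E[Hard stance] = 1/2·(10) + 1/2·(10) = 10; E[Soft stance] = -4. Best-responding. ✓
Country B (domestic pressure low), facing Hard stance: Accept gives 6, Counter gives 10, Reject gives -8. Proposed Counter is best. ✓
Country B (domestic pressure high), facing Hard stance: Accept gives 14, Counter gives 7, Reject gives -7. Proposed Counter is not best — profitable deviation exists. ✗

No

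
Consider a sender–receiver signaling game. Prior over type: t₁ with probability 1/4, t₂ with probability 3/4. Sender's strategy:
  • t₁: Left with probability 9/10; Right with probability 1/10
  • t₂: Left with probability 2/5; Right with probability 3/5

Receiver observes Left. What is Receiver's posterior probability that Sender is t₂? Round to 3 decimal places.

P(Left) = (1/4)·(9/10) + (3/4)·(2/5) = 21/40
P(t₂ | Left) = ((3/4)·(2/5)) / (21/40) = (3/10) / (21/40) = 4/7

0.571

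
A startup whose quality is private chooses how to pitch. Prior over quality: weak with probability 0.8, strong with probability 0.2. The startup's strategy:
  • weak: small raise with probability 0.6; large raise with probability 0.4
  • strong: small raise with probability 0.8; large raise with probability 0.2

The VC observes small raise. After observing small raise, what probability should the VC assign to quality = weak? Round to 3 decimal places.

P(small raise) = 0.8·0.6 + 0.2·0.8 = 0.64
P(weak | small raise) = (0.8·0.6) / 0.64 = 0.48 / 0.64 = 0.75

0.750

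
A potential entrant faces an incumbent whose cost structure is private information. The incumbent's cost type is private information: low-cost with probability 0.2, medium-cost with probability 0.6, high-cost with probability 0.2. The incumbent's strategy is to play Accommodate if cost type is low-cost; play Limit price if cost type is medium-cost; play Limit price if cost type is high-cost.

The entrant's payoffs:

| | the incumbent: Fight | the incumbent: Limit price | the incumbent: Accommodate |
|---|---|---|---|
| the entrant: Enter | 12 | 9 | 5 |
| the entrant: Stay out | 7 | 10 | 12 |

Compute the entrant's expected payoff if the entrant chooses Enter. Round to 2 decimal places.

Take the expectation over the incumbent's cost type, weighting each type's action by its prior probability.
E[Enter] = 0.2·5 + 0.6·9 + 0.2·9 = 1 + 5.4 + 1.8 = 8.2

8.20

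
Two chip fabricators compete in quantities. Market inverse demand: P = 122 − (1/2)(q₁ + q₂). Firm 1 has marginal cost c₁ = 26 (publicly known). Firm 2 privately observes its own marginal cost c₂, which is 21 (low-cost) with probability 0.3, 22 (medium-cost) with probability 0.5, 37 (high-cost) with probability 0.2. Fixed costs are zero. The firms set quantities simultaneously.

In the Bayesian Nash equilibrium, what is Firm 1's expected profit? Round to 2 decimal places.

1992.91

Type-c best response for Firm 2: q₂(c) = (122 − c) − q₁/2.
Firm 1 maximizes expected profit; its first-order condition is 122 − q₁ − (1/2)E[q₂] − 26 = 0.
Substituting E[q₂] and solving: E[c₂] = 24.7, so q₁ = (122 − 2·26 + 24.7)/(3/2) = 63.1333.
E[P] = 122 − (1/2)·(q₁ + E[q₂]) = 57.5667; Firm 1's expected profit = (E[P] − 26)·q₁ = (57.5667 − 26)·63.1333 = 1992.91.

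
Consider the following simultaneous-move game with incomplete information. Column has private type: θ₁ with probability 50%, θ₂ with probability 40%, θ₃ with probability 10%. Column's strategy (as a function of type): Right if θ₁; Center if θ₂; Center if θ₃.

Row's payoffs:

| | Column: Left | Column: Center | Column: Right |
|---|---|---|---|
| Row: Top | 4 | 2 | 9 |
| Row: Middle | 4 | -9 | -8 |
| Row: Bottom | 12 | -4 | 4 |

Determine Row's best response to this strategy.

E[Top] = 0.5·(9) + 0.4·(2) + 0.1·(2) = 5.5
E[Middle] = 0.5·(-8) + 0.4·(-9) + 0.1·(-9) = -8.5
E[Bottom] = 0.5·(4) + 0.4·(-4) + 0.1·(-4) = 0
Best response: Top (5.5 is the largest).

Top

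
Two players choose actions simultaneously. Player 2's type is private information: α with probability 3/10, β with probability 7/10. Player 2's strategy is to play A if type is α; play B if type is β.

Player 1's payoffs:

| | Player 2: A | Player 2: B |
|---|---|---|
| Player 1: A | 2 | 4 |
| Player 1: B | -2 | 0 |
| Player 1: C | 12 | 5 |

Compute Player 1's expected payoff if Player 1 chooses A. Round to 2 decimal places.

3.40

E[A] = 3/10·2 + 7/10·4 = 3/5 + 14/5 = 17/5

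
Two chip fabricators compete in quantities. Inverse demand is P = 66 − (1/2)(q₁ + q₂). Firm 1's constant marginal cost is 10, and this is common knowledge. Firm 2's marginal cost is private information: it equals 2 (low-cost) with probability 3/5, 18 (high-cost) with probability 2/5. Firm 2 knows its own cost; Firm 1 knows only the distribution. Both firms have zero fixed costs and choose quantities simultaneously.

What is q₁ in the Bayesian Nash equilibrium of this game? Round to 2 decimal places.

Each type of Firm 2 best-responds to q₁; Firm 1 best-responds to the expected q₂ over Firm 2's types.
Firm 2 with cost c maximizes (66 − (1/2)(q₁+q₂) − c)·q₂, giving q₂(c) = (66 − c − (1/2)q₁).
E[c₂] = 3/5·2 + 2/5·18 = 8.4
Firm 1's FOC against E[q₂] yields q₁ = (66 − 2·10 + E[c₂])/(3/2) = (66 − 20 + 8.4)/(3/2) = 36.2667.

36.27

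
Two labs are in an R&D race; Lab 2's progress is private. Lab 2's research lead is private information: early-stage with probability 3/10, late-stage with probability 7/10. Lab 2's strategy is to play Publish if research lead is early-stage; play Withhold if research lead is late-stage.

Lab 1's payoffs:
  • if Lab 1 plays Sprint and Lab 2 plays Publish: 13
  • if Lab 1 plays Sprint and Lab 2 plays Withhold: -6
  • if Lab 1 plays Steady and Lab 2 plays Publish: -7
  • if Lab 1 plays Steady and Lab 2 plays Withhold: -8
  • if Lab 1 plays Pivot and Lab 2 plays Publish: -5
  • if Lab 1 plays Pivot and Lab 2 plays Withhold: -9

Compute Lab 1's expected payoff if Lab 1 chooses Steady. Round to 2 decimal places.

-7.70

Take the expectation over Lab 2's research lead, weighting each type's action by its prior probability.
E[Steady] = 3/10·(-7) + 7/10·(-8) = (-21/10) + (-28/5) = -77/10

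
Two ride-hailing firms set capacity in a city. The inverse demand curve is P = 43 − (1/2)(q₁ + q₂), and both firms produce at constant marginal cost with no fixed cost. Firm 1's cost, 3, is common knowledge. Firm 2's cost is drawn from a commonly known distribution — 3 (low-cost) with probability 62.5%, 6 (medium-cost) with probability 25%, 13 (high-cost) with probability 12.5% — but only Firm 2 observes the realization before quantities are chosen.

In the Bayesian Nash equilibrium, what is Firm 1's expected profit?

Firm 2 with cost c maximizes (43 − (1/2)(q₁+q₂) − c)·q₂, giving q₂(c) = (43 − c − (1/2)q₁).
E[c₂] = 0.625·3 + 0.25·6 + 0.125·13 = 5
Firm 1's FOC against E[q₂] yields q₁ = (43 − 2·3 + E[c₂])/(3/2) = (43 − 6 + 5)/(3/2) = 28.
E[P] = 43 − (1/2)·(q₁ + E[q₂]) = 17; Firm 1's expected profit = (E[P] − 3)·q₁ = (17 − 3)·28 = 392.

392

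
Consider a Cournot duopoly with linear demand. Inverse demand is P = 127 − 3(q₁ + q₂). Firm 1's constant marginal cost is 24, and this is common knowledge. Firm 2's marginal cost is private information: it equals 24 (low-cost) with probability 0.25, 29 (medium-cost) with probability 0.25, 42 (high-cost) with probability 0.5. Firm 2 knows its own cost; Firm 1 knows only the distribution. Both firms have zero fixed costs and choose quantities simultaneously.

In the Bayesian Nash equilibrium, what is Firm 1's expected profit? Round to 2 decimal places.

Firm 2 with cost c maximizes (127 − 3(q₁+q₂) − c)·q₂, giving q₂(c) = (127 − c − 3q₁)/6.
E[c₂] = 0.25·24 + 0.25·29 + 0.5·42 = 34.25
Firm 1's FOC against E[q₂] yields q₁ = (127 − 2·24 + E[c₂])/9 = (127 − 48 + 34.25)/9 = 12.5833.
E[P] = 127 − 3·(q₁ + E[q₂]) = 61.75; Firm 1's expected profit = (E[P] − 24)·q₁ = (61.75 − 24)·12.5833 = 475.021.

475.02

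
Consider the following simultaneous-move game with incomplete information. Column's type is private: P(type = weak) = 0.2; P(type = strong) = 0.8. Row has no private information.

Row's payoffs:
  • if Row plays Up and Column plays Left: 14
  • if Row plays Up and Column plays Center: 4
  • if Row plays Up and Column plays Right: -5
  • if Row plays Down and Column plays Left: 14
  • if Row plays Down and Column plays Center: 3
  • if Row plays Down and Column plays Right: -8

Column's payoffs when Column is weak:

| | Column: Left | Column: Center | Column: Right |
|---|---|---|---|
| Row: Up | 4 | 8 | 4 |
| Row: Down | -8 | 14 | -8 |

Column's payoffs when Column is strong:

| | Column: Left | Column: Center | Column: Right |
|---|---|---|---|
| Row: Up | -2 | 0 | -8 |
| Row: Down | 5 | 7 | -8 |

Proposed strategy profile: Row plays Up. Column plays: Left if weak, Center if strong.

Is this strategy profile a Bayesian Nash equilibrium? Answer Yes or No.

No

A profile is a BNE iff every type of every player is best-responding given beliefs about the other side.
Row plays Up: E[Up] = 0.2·(14) + 0.8·(4) = 6; E[Down] = 5.2. Best-responding. ✓
Column (type weak), facing Up: Left gives 4, Center gives 8, Right gives 4. Proposed Left is not best — profitable deviation exists. ✗
Column (type strong), facing Up: Left gives -2, Center gives 0, Right gives -8. Proposed Center is best. ✓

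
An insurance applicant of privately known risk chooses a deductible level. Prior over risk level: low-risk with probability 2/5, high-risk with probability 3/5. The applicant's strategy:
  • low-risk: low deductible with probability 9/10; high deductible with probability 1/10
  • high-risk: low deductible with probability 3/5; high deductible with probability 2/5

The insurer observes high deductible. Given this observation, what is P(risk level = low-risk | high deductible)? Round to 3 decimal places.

P(high deductible) = (2/5)·(1/10) + (3/5)·(2/5) = 7/25
P(low-risk | high deductible) = ((2/5)·(1/10)) / (7/25) = (1/25) / (7/25) = 1/7

0.143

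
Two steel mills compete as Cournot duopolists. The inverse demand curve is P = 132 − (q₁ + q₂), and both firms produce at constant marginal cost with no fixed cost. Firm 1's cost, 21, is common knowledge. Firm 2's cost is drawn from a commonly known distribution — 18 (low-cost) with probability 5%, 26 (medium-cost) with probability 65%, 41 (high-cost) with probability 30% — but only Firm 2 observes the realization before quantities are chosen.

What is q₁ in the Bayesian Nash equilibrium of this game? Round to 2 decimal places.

Type-c best response for Firm 2: q₂(c) = (132 − c)/2 − q₁/2.
Firm 1 maximizes expected profit; its first-order condition is 132 − 2q₁ − E[q₂] − 21 = 0.
Substituting E[q₂] and solving: E[c₂] = 30.1, so q₁ = (132 − 2·21 + 30.1)/3 = 40.0333.

40.03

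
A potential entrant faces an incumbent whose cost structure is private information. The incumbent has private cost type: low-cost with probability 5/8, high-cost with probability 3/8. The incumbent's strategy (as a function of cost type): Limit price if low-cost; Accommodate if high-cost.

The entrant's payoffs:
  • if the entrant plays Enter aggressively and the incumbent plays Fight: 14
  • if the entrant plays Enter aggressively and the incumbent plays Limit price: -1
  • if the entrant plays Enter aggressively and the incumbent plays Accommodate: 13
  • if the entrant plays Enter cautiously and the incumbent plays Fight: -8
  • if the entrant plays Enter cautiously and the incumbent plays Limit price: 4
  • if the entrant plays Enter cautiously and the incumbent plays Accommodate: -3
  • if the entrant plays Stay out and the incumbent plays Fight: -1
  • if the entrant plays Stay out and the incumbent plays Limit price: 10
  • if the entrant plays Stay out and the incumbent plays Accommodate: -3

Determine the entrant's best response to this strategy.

Stay out

E[Enter aggressively] = 5/8·(-1) + 3/8·(13) = 17/4
E[Enter cautiously] = 5/8·(4) + 3/8·(-3) = 11/8
E[Stay out] = 5/8·(10) + 3/8·(-3) = 41/8
Best response: Stay out (41/8 is the largest).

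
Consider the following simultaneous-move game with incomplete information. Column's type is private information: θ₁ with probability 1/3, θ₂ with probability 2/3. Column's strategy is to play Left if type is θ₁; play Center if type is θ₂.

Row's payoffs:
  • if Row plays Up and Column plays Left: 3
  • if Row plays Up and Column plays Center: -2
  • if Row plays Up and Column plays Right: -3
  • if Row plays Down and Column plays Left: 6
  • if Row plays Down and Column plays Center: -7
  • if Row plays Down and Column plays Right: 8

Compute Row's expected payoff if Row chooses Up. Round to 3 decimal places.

E[Up] = 1/3·3 + 2/3·(-2) = 1 + (-4/3) = -1/3

-0.333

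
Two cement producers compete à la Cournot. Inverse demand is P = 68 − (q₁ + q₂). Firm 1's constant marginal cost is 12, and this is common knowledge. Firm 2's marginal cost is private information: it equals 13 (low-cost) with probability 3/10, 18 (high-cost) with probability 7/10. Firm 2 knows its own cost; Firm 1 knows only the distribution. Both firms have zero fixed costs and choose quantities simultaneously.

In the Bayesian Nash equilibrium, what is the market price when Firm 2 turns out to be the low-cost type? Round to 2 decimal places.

30.42

Firm 2 with cost c maximizes (68 − (q₁+q₂) − c)·q₂, giving q₂(c) = (68 − c − q₁)/2.
E[c₂] = 3/10·13 + 7/10·18 = 16.5
Firm 1's FOC against E[q₂] yields q₁ = (68 − 2·12 + E[c₂])/3 = (68 − 24 + 16.5)/3 = 20.1667.
q₂(low-cost) = 17.4167, so P = 68 − (20.1667 + 17.4167) = 30.4167.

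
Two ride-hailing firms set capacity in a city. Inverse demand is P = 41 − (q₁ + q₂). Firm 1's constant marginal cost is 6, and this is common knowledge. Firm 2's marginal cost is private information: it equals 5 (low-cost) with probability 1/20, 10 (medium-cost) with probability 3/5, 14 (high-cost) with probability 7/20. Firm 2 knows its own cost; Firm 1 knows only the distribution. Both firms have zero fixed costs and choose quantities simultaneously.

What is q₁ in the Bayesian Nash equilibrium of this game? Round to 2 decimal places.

Each type of Firm 2 best-responds to q₁; Firm 1 best-responds to the expected q₂ over Firm 2's types.
Firm 2 with cost c maximizes (41 − (q₁+q₂) − c)·q₂, giving q₂(c) = (41 − c − q₁)/2.
E[c₂] = 1/20·5 + 3/5·10 + 7/20·14 = 11.15
Firm 1's FOC against E[q₂] yields q₁ = (41 − 2·6 + E[c₂])/3 = (41 − 12 + 11.15)/3 = 13.3833.

13.38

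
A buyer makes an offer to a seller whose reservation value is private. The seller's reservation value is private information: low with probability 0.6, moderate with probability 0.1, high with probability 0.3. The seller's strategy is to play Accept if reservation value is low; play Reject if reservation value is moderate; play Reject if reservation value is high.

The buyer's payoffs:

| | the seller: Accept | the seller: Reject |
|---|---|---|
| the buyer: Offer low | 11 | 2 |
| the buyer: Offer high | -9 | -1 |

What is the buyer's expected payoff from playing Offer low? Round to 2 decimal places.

E[Offer low] = 0.6·11 + 0.1·2 + 0.3·2 = 6.6 + 0.2 + 0.6 = 7.4

7.40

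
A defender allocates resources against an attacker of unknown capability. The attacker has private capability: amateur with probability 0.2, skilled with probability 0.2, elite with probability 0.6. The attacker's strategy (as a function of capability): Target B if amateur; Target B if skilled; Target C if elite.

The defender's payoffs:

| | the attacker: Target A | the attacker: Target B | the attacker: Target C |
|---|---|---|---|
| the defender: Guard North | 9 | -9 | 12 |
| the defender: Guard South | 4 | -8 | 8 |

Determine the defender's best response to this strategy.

Compute the defender's expected payoff for each action, taking the expectation over the attacker's type.
E[Guard North] = 0.2·(-9) + 0.2·(-9) + 0.6·(12) = 3.6
E[Guard South] = 0.2·(-8) + 0.2·(-8) + 0.6·(8) = 1.6
Best response: Guard North (3.6 is the largest).

Guard North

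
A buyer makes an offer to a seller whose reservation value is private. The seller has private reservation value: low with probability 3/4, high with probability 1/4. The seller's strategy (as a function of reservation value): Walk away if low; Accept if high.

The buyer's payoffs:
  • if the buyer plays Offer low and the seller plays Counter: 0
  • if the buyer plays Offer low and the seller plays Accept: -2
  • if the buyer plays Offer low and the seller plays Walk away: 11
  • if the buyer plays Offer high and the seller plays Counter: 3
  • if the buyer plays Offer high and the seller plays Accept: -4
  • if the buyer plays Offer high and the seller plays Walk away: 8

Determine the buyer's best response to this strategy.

Offer low

E[Offer low] = 3/4·(11) + 1/4·(-2) = 31/4
E[Offer high] = 3/4·(8) + 1/4·(-4) = 5
Best response: Offer low (31/4 is the largest).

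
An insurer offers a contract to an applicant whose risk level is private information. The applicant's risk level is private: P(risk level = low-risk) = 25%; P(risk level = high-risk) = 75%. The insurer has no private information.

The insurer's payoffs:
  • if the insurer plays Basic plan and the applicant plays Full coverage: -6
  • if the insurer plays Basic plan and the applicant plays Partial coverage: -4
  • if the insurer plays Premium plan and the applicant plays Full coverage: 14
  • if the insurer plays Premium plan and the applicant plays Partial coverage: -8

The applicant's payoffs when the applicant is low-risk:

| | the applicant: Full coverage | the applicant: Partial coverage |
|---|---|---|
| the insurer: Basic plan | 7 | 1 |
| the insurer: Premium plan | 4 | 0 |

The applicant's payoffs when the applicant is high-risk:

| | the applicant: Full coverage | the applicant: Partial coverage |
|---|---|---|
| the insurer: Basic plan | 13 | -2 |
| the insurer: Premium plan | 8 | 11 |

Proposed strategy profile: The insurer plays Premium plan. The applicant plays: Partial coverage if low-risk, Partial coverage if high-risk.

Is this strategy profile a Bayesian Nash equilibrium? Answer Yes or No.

The insurer plays Premium plan: E[Premium plan] = 0.25·(-8) + 0.75·(-8) = -8; E[Basic plan] = -4. Not best-responding. ✗
The applicant (risk level low-risk), facing Premium plan: Full coverage gives 4, Partial coverage gives 0. Proposed Partial coverage is not best — profitable deviation exists. ✗
The applicant (risk level high-risk), facing Premium plan: Full coverage gives 8, Partial coverage gives 11. Proposed Partial coverage is best. ✓

No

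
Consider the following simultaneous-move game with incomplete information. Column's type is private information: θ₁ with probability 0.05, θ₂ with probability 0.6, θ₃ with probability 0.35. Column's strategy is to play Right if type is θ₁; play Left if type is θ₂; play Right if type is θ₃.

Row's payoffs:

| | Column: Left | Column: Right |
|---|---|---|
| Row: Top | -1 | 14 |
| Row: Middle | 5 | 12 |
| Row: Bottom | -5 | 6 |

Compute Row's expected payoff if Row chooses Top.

E[Top] = 0.05·14 + 0.6·(-1) + 0.35·14 = 0.7 + (-0.6) + 4.9 = 5

5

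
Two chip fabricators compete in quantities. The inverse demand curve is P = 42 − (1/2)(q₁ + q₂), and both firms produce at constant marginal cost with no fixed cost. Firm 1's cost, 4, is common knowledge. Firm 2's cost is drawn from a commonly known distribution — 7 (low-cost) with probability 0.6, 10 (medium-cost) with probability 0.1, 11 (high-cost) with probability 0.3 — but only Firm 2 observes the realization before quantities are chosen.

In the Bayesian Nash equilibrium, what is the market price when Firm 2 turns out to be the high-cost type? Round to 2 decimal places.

Firm 2 with cost c maximizes (42 − (1/2)(q₁+q₂) − c)·q₂, giving q₂(c) = (42 − c − (1/2)q₁).
E[c₂] = 0.6·7 + 0.1·10 + 0.3·11 = 8.5
Firm 1's FOC against E[q₂] yields q₁ = (42 − 2·4 + E[c₂])/(3/2) = (42 − 8 + 8.5)/(3/2) = 28.3333.
q₂(high-cost) = 16.8333, so P = 42 − (1/2)·(28.3333 + 16.8333) = 19.4167.

19.42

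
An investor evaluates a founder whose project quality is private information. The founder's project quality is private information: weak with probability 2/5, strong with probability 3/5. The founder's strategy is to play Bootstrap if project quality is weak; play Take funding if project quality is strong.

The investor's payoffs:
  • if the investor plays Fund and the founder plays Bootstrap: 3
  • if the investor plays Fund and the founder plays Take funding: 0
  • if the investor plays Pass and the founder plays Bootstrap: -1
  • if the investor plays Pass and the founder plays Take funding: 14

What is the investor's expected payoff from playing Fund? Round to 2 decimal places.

E[Fund] = 2/5·3 + 3/5·0 = 6/5 + 0 = 6/5

1.20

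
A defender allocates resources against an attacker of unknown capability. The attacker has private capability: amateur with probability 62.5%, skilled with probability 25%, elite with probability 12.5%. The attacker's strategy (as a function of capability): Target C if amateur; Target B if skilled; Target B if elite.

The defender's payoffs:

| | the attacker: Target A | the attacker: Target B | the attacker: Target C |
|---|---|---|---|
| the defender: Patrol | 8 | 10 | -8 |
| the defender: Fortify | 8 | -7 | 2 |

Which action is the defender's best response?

Patrol

E[Patrol] = 0.625·(-8) + 0.25·(10) + 0.125·(10) = -1.25
E[Fortify] = 0.625·(2) + 0.25·(-7) + 0.125·(-7) = -1.375
Best response: Patrol (-1.25 is the largest).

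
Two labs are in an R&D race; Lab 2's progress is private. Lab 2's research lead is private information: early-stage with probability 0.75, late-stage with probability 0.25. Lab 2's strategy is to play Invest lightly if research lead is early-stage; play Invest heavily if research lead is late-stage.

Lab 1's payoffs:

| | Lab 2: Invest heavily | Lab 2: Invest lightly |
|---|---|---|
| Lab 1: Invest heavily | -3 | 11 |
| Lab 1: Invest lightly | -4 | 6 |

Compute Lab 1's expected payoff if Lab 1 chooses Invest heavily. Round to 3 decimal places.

7.500

Take the expectation over Lab 2's research lead, weighting each type's action by its prior probability.
E[Invest heavily] = 0.75·11 + 0.25·(-3) = 8.25 + (-0.75) = 7.5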